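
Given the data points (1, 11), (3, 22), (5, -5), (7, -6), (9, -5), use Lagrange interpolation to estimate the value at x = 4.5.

Lagrange interpolation formula:
P(x) = Σ yᵢ × Lᵢ(x)
where Lᵢ(x) = Π_{j≠i} (x - xⱼ)/(xᵢ - xⱼ)

L_0(4.5) = (4.5 - 3)/(1 - 3) × (4.5 - 5)/(1 - 5) × (4.5 - 7)/(1 - 7) × (4.5 - 9)/(1 - 9) = -0.021973
L_1(4.5) = (4.5 - 1)/(3 - 1) × (4.5 - 5)/(3 - 5) × (4.5 - 7)/(3 - 7) × (4.5 - 9)/(3 - 9) = 0.205078
L_2(4.5) = (4.5 - 1)/(5 - 1) × (4.5 - 3)/(5 - 3) × (4.5 - 7)/(5 - 7) × (4.5 - 9)/(5 - 9) = 0.922852
L_3(4.5) = (4.5 - 1)/(7 - 1) × (4.5 - 3)/(7 - 3) × (4.5 - 5)/(7 - 5) × (4.5 - 9)/(7 - 9) = -0.123047
L_4(4.5) = (4.5 - 1)/(9 - 1) × (4.5 - 3)/(9 - 3) × (4.5 - 5)/(9 - 5) × (4.5 - 7)/(9 - 7) = 0.017090

P(4.5) = 11×L_0(4.5) + 22×L_1(4.5) + (-5)×L_2(4.5) + (-6)×L_3(4.5) + (-5)×L_4(4.5)
P(4.5) = 0.308594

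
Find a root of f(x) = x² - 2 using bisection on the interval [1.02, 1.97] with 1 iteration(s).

f(x) = x² - 2
Initial interval: [1.02, 1.97]

Iteration 1:
  c_1 = (1.020000 + 1.970000)/2 = 1.495000
  f(c_1) = f(1.495000) = 0.235025
  f(a) × f(c) < 0, new interval: [1.020000, 1.495000]

After 1 iteration(s), the approximation is c_1 = 1.495000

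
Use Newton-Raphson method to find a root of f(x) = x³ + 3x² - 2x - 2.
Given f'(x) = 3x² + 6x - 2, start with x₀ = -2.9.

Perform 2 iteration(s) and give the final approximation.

f(x) = x³ + 3x² - 2x - 2
f'(x) = 3x² + 6x - 2
x₀ = -2.9

Newton-Raphson formula: x_{n+1} = x_n - f(x_n)/f'(x_n)

Iteration 1:
  f(-2.900000) = 4.641000
  f'(-2.900000) = 5.830000
  x_1 = -2.900000 - 4.641000/5.830000 = -3.696055
Iteration 2:
  f(-3.696055) = -4.116572
  f'(-3.696055) = 16.806136
  x_2 = -3.696055 - (-4.116572)/16.806136 = -3.451110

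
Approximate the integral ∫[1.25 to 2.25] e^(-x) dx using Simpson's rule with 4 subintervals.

f(x) = e^(-x)
a = 1.25, b = 2.25, n = 4
h = (b - a)/n = 0.250000

Simpson's rule: (h/3)[f(x₀) + 4f(x₁) + 2f(x₂) + ... + f(xₙ)]

x_0 = 1.2500, f(x_0) = 0.286505, coefficient = 1
x_1 = 1.5000, f(x_1) = 0.223130, coefficient = 4
x_2 = 1.7500, f(x_2) = 0.173774, coefficient = 2
x_3 = 2.0000, f(x_3) = 0.135335, coefficient = 4
x_4 = 2.2500, f(x_4) = 0.105399, coefficient = 1

I ≈ (0.250000/3) × 2.173314 = 0.181109
Exact value: 0.181106
Error: 0.000004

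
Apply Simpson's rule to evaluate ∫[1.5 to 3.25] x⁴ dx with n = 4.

f(x) = x⁴
a = 1.5, b = 3.25, n = 4
h = (b - a)/n = 0.437500

Simpson's rule: (h/3)[f(x₀) + 4f(x₁) + 2f(x₂) + ... + f(xₙ)]

x_0 = 1.5000, f(x_0) = 5.062500, coefficient = 1
x_1 = 1.9375, f(x_1) = 14.091812, coefficient = 4
x_2 = 2.3750, f(x_2) = 31.816650, coefficient = 2
x_3 = 2.8125, f(x_3) = 62.570572, coefficient = 4
x_4 = 3.2500, f(x_4) = 111.566406, coefficient = 1

I ≈ (0.437500/3) × 486.911743 = 71.007963
Exact value: 70.999414
Error: 0.008548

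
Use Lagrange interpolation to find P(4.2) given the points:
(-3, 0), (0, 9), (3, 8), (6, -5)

Lagrange interpolation formula:
P(x) = Σ yᵢ × Lᵢ(x)
where Lᵢ(x) = Π_{j≠i} (x - xⱼ)/(xᵢ - xⱼ)

L_0(4.2) = (4.2 - 0)/(-3 - 0) × (4.2 - 3)/(-3 - 3) × (4.2 - 6)/(-3 - 6) = 0.056000
L_1(4.2) = (4.2 - (-3))/(0 - (-3)) × (4.2 - 3)/(0 - 3) × (4.2 - 6)/(0 - 6) = -0.288000
L_2(4.2) = (4.2 - (-3))/(3 - (-3)) × (4.2 - 0)/(3 - 0) × (4.2 - 6)/(3 - 6) = 1.008000
L_3(4.2) = (4.2 - (-3))/(6 - (-3)) × (4.2 - 0)/(6 - 0) × (4.2 - 3)/(6 - 3) = 0.224000

P(4.2) = 0×L_0(4.2) + 9×L_1(4.2) + 8×L_2(4.2) + (-5)×L_3(4.2)
P(4.2) = 4.352000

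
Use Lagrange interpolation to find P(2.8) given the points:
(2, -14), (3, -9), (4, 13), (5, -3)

Lagrange interpolation formula:
P(x) = Σ yᵢ × Lᵢ(x)
where Lᵢ(x) = Π_{j≠i} (x - xⱼ)/(xᵢ - xⱼ)

L_0(2.8) = (2.8 - 3)/(2 - 3) × (2.8 - 4)/(2 - 4) × (2.8 - 5)/(2 - 5) = 0.088000
L_1(2.8) = (2.8 - 2)/(3 - 2) × (2.8 - 4)/(3 - 4) × (2.8 - 5)/(3 - 5) = 1.056000
L_2(2.8) = (2.8 - 2)/(4 - 2) × (2.8 - 3)/(4 - 3) × (2.8 - 5)/(4 - 5) = -0.176000
L_3(2.8) = (2.8 - 2)/(5 - 2) × (2.8 - 3)/(5 - 3) × (2.8 - 4)/(5 - 4) = 0.032000

P(2.8) = (-14)×L_0(2.8) + (-9)×L_1(2.8) + 13×L_2(2.8) + (-3)×L_3(2.8)
P(2.8) = -13.120000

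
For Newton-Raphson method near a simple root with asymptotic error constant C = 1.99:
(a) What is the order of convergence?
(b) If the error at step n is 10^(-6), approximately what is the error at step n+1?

(a) Newton-Raphson has quadratic (order 2) convergence near simple roots.
    This means |e_{n+1}| ≈ C|e_n|².

(b) With |e_n| = 10^(-6) and C = 1.99:
    |e_{n+1}| ≈ 1.99 × (10^(-6))² = 1.99 × 10^(-12)

(a) 2 (quadratic); (b) |e_{n+1}| ≈ 1.990e-12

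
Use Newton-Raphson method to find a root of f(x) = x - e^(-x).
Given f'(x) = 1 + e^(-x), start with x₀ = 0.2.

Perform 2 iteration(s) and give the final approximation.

f(x) = x - e^(-x)
f'(x) = 1 + e^(-x)
x₀ = 0.2

Newton-Raphson formula: x_{n+1} = x_n - f(x_n)/f'(x_n)

Iteration 1:
  f(0.200000) = -0.618731
  f'(0.200000) = 1.818731
  x_1 = 0.200000 - (-0.618731)/1.818731 = 0.540199
Iteration 2:
  f(0.540199) = -0.042433
  f'(0.540199) = 1.582632
  x_2 = 0.540199 - (-0.042433)/1.582632 = 0.567011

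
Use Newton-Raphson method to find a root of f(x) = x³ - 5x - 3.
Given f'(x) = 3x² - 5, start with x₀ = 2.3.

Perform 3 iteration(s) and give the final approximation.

f(x) = x³ - 5x - 3
f'(x) = 3x² - 5
x₀ = 2.3

Newton-Raphson formula: x_{n+1} = x_n - f(x_n)/f'(x_n)

Iteration 1:
  f(2.300000) = -2.333000
  f'(2.300000) = 10.870000
  x_1 = 2.300000 - (-2.333000)/10.870000 = 2.514627
Iteration 2:
  f(2.514627) = 0.327735
  f'(2.514627) = 13.970053
  x_2 = 2.514627 - 0.327735/13.970053 = 2.491168
Iteration 3:
  f(2.491168) = 0.004139
  f'(2.491168) = 13.617748
  x_3 = 2.491168 - 0.004139/13.617748 = 2.490864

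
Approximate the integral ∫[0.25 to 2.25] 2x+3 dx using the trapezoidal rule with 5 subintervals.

f(x) = 2x+3
a = 0.25, b = 2.25, n = 5
h = (b - a)/n = 0.400000

Trapezoidal rule: (h/2)[f(x₀) + 2f(x₁) + 2f(x₂) + ... + f(xₙ)]

x_0 = 0.2500, f(x_0) = 3.500000, coefficient = 1
x_1 = 0.6500, f(x_1) = 4.300000, coefficient = 2
x_2 = 1.0500, f(x_2) = 5.100000, coefficient = 2
x_3 = 1.4500, f(x_3) = 5.900000, coefficient = 2
x_4 = 1.8500, f(x_4) = 6.700000, coefficient = 2
x_5 = 2.2500, f(x_5) = 7.500000, coefficient = 1

I ≈ (0.400000/2) × 55.000000 = 11.000000
Exact value: 11.000000
Error: 0.000000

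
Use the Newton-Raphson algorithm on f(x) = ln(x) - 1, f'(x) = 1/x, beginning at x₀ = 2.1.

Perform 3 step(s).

f(x) = ln(x) - 1
f'(x) = 1/x
x₀ = 2.1

Newton-Raphson formula: x_{n+1} = x_n - f(x_n)/f'(x_n)

Iteration 1:
  f(2.100000) = -0.258063
  f'(2.100000) = 0.476190
  x_1 = 2.100000 - (-0.258063)/0.476190 = 2.641932
Iteration 2:
  f(2.641932) = -0.028490
  f'(2.641932) = 0.378511
  x_2 = 2.641932 - (-0.028490)/0.378511 = 2.717199
Iteration 3:
  f(2.717199) = -0.000398
  f'(2.717199) = 0.368026
  x_3 = 2.717199 - (-0.000398)/0.368026 = 2.718282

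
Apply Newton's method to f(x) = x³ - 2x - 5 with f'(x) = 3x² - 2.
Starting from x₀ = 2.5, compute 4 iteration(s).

f(x) = x³ - 2x - 5
f'(x) = 3x² - 2
x₀ = 2.5

Newton-Raphson formula: x_{n+1} = x_n - f(x_n)/f'(x_n)

Iteration 1:
  f(2.500000) = 5.625000
  f'(2.500000) = 16.750000
  x_1 = 2.500000 - 5.625000/16.750000 = 2.164179
Iteration 2:
  f(2.164179) = 0.807945
  f'(2.164179) = 12.051014
  x_2 = 2.164179 - 0.807945/12.051014 = 2.097135
Iteration 3:
  f(2.097135) = 0.028882
  f'(2.097135) = 11.193930
  x_3 = 2.097135 - 0.028882/11.193930 = 2.094555
Iteration 4:
  f(2.094555) = 0.000042
  f'(2.094555) = 11.161485
  x_4 = 2.094555 - 0.000042/11.161485 = 2.094551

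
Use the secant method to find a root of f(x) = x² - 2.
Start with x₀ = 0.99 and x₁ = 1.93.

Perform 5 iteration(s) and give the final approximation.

f(x) = x² - 2
x₀ = 0.99, x₁ = 1.93

Secant formula: x_{n+1} = x_n - f(x_n)(x_n - x_{n-1})/(f(x_n) - f(x_{n-1}))

Iteration 1:
  f(0.990000) = -1.019900
  f(1.930000) = 1.724900
  x_2 = 1.930000 - 1.724900×(1.930000 - 0.990000)/(1.724900 - (-1.019900))
       = 1.339281
Iteration 2:
  f(1.930000) = 1.724900
  f(1.339281) = -0.206327
  x_3 = 1.339281 - (-0.206327)×(1.339281 - 1.930000)/(-0.206327 - 1.724900)
       = 1.402392
Iteration 3:
  f(1.339281) = -0.206327
  f(1.402392) = -0.033298
  x_4 = 1.402392 - (-0.033298)×(1.402392 - 1.339281)/(-0.033298 - (-0.206327))
       = 1.414537
Iteration 4:
  f(1.402392) = -0.033298
  f(1.414537) = 0.000914
  x_5 = 1.414537 - 0.000914×(1.414537 - 1.402392)/(0.000914 - (-0.033298))
       = 1.414212
Iteration 5:
  f(1.414537) = 0.000914
  f(1.414212) = -0.000004
  x_6 = 1.414212 - (-0.000004)×(1.414212 - 1.414537)/(-0.000004 - 0.000914)
       = 1.414214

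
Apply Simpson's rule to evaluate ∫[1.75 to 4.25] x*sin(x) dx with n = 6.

f(x) = x*sin(x)
a = 1.75, b = 4.25, n = 6
h = (b - a)/n = 0.416667

Simpson's rule: (h/3)[f(x₀) + 4f(x₁) + 2f(x₂) + ... + f(xₙ)]

x_0 = 1.7500, f(x_0) = 1.721975, coefficient = 1
x_1 = 2.1667, f(x_1) = 1.793264, coefficient = 4
x_2 = 2.5833, f(x_2) = 1.368419, coefficient = 2
x_3 = 3.0000, f(x_3) = 0.423360, coefficient = 4
x_4 = 3.4167, f(x_4) = -0.928029, coefficient = 2
x_5 = 3.8333, f(x_5) = -2.445202, coefficient = 4
x_6 = 4.2500, f(x_6) = -3.803705, coefficient = 1

I ≈ (0.416667/3) × -2.115259 = -0.293786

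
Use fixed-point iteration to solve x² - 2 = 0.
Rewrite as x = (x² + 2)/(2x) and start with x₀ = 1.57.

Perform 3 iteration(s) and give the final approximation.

Equation: x² - 2 = 0
Fixed-point form: x = (x² + 2)/(2x)
x₀ = 1.57

x_1 = g(1.570000) = 1.421943
x_2 = g(1.421943) = 1.414235
x_3 = g(1.414235) = 1.414214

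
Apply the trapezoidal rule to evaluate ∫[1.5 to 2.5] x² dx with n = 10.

f(x) = x²
a = 1.5, b = 2.5, n = 10
h = (b - a)/n = 0.100000

Trapezoidal rule: (h/2)[f(x₀) + 2f(x₁) + 2f(x₂) + ... + f(xₙ)]

x_0 = 1.5000, f(x_0) = 2.250000, coefficient = 1
x_1 = 1.6000, f(x_1) = 2.560000, coefficient = 2
x_2 = 1.7000, f(x_2) = 2.890000, coefficient = 2
x_3 = 1.8000, f(x_3) = 3.240000, coefficient = 2
x_4 = 1.9000, f(x_4) = 3.610000, coefficient = 2
x_5 = 2.0000, f(x_5) = 4.000000, coefficient = 2
x_6 = 2.1000, f(x_6) = 4.410000, coefficient = 2
x_7 = 2.2000, f(x_7) = 4.840000, coefficient = 2
x_8 = 2.3000, f(x_8) = 5.290000, coefficient = 2
x_9 = 2.4000, f(x_9) = 5.760000, coefficient = 2
x_10 = 2.5000, f(x_10) = 6.250000, coefficient = 1

I ≈ (0.100000/2) × 81.700000 = 4.085000
Exact value: 4.083333
Error: 0.001667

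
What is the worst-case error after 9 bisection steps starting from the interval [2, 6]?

Bisection error bound: |error| ≤ (b-a)/2^n
|error| ≤ (6 - 2)/2^9 = 4/2^9
|error| ≤ 0.0078125000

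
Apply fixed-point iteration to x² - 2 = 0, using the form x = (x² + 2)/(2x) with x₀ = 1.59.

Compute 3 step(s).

Equation: x² - 2 = 0
Fixed-point form: x = (x² + 2)/(2x)
x₀ = 1.59

x_1 = g(1.590000) = 1.423931
x_2 = g(1.423931) = 1.414247
x_3 = g(1.414247) = 1.414214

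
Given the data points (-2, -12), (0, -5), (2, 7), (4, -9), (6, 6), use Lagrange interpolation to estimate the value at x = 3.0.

Lagrange interpolation formula:
P(x) = Σ yᵢ × Lᵢ(x)
where Lᵢ(x) = Π_{j≠i} (x - xⱼ)/(xᵢ - xⱼ)

L_0(3.0) = (3.0 - 0)/(-2 - 0) × (3.0 - 2)/(-2 - 2) × (3.0 - 4)/(-2 - 4) × (3.0 - 6)/(-2 - 6) = 0.023438
L_1(3.0) = (3.0 - (-2))/(0 - (-2)) × (3.0 - 2)/(0 - 2) × (3.0 - 4)/(0 - 4) × (3.0 - 6)/(0 - 6) = -0.156250
L_2(3.0) = (3.0 - (-2))/(2 - (-2)) × (3.0 - 0)/(2 - 0) × (3.0 - 4)/(2 - 4) × (3.0 - 6)/(2 - 6) = 0.703125
L_3(3.0) = (3.0 - (-2))/(4 - (-2)) × (3.0 - 0)/(4 - 0) × (3.0 - 2)/(4 - 2) × (3.0 - 6)/(4 - 6) = 0.468750
L_4(3.0) = (3.0 - (-2))/(6 - (-2)) × (3.0 - 0)/(6 - 0) × (3.0 - 2)/(6 - 2) × (3.0 - 4)/(6 - 4) = -0.039062

P(3.0) = (-12)×L_0(3.0) + (-5)×L_1(3.0) + 7×L_2(3.0) + (-9)×L_3(3.0) + 6×L_4(3.0)
P(3.0) = 0.968750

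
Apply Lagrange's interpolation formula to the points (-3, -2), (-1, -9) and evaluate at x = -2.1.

Lagrange interpolation formula:
P(x) = Σ yᵢ × Lᵢ(x)
where Lᵢ(x) = Π_{j≠i} (x - xⱼ)/(xᵢ - xⱼ)

L_0(-2.1) = (-2.1 - (-1))/(-3 - (-1)) = 0.550000
L_1(-2.1) = (-2.1 - (-3))/(-1 - (-3)) = 0.450000

P(-2.1) = (-2)×L_0(-2.1) + (-9)×L_1(-2.1)
P(-2.1) = -5.150000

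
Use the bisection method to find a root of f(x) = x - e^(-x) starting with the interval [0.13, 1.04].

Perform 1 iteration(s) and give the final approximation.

f(x) = x - e^(-x)
Initial interval: [0.13, 1.04]

Iteration 1:
  c_1 = (0.130000 + 1.040000)/2 = 0.585000
  f(c_1) = f(0.585000) = 0.027894
  f(a) × f(c) < 0, new interval: [0.130000, 0.585000]

After 1 iteration(s), the approximation is c_1 = 0.585000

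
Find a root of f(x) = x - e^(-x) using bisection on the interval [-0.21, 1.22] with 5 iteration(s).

f(x) = x - e^(-x)
Initial interval: [-0.21, 1.22]

Iteration 1:
  c_1 = (-0.210000 + 1.220000)/2 = 0.505000
  f(c_1) = f(0.505000) = -0.098506
  f(a) × f(c) ≥ 0, new interval: [0.505000, 1.220000]
Iteration 2:
  c_2 = (0.505000 + 1.220000)/2 = 0.862500
  f(c_2) = f(0.862500) = 0.440395
  f(a) × f(c) < 0, new interval: [0.505000, 0.862500]
Iteration 3:
  c_3 = (0.505000 + 0.862500)/2 = 0.683750
  f(c_3) = f(0.683750) = 0.179029
  f(a) × f(c) < 0, new interval: [0.505000, 0.683750]
Iteration 4:
  c_4 = (0.505000 + 0.683750)/2 = 0.594375
  f(c_4) = f(0.594375) = 0.042468
  f(a) × f(c) < 0, new interval: [0.505000, 0.594375]
Iteration 5:
  c_5 = (0.505000 + 0.594375)/2 = 0.549688
  f(c_5) = f(0.549688) = -0.027443
  f(a) × f(c) ≥ 0, new interval: [0.549688, 0.594375]

After 5 iteration(s), the approximation is c_5 = 0.549688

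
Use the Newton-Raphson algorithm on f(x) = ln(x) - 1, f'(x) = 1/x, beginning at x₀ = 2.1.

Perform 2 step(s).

f(x) = ln(x) - 1
f'(x) = 1/x
x₀ = 2.1

Newton-Raphson formula: x_{n+1} = x_n - f(x_n)/f'(x_n)

Iteration 1:
  f(2.100000) = -0.258063
  f'(2.100000) = 0.476190
  x_1 = 2.100000 - (-0.258063)/0.476190 = 2.641932
Iteration 2:
  f(2.641932) = -0.028490
  f'(2.641932) = 0.378511
  x_2 = 2.641932 - (-0.028490)/0.378511 = 2.717199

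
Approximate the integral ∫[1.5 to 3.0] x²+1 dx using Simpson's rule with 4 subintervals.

f(x) = x²+1
a = 1.5, b = 3.0, n = 4
h = (b - a)/n = 0.375000

Simpson's rule: (h/3)[f(x₀) + 4f(x₁) + 2f(x₂) + ... + f(xₙ)]

x_0 = 1.5000, f(x_0) = 3.250000, coefficient = 1
x_1 = 1.8750, f(x_1) = 4.515625, coefficient = 4
x_2 = 2.2500, f(x_2) = 6.062500, coefficient = 2
x_3 = 2.6250, f(x_3) = 7.890625, coefficient = 4
x_4 = 3.0000, f(x_4) = 10.000000, coefficient = 1

I ≈ (0.375000/3) × 75.000000 = 9.375000
Exact value: 9.375000
Error: 0.000000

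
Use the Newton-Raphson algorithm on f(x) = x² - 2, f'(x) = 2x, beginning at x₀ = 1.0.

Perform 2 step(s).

f(x) = x² - 2
f'(x) = 2x
x₀ = 1.0

Newton-Raphson formula: x_{n+1} = x_n - f(x_n)/f'(x_n)

Iteration 1:
  f(1.000000) = -1.000000
  f'(1.000000) = 2.000000
  x_1 = 1.000000 - (-1.000000)/2.000000 = 1.500000
Iteration 2:
  f(1.500000) = 0.250000
  f'(1.500000) = 3.000000
  x_2 = 1.500000 - 0.250000/3.000000 = 1.416667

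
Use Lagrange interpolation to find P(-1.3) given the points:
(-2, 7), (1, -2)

Lagrange interpolation formula:
P(x) = Σ yᵢ × Lᵢ(x)
where Lᵢ(x) = Π_{j≠i} (x - xⱼ)/(xᵢ - xⱼ)

L_0(-1.3) = (-1.3 - 1)/(-2 - 1) = 0.766667
L_1(-1.3) = (-1.3 - (-2))/(1 - (-2)) = 0.233333

P(-1.3) = 7×L_0(-1.3) + (-2)×L_1(-1.3)
P(-1.3) = 4.900000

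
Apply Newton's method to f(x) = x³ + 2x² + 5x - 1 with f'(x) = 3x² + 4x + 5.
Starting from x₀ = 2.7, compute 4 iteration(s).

f(x) = x³ + 2x² + 5x - 1
f'(x) = 3x² + 4x + 5
x₀ = 2.7

Newton-Raphson formula: x_{n+1} = x_n - f(x_n)/f'(x_n)

Iteration 1:
  f(2.700000) = 46.763000
  f'(2.700000) = 37.670000
  x_1 = 2.700000 - 46.763000/37.670000 = 1.458614
Iteration 2:
  f(1.458614) = 13.651466
  f'(1.458614) = 17.217124
  x_2 = 1.458614 - 13.651466/17.217124 = 0.665714
Iteration 3:
  f(0.665714) = 3.509946
  f'(0.665714) = 8.992380
  x_3 = 0.665714 - 3.509946/8.992380 = 0.275389
Iteration 4:
  f(0.275389) = 0.549510
  f'(0.275389) = 6.329075
  x_4 = 0.275389 - 0.549510/6.329075 = 0.188566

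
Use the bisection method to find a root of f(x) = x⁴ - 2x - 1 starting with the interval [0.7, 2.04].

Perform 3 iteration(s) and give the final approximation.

f(x) = x⁴ - 2x - 1
Initial interval: [0.7, 2.04]

Iteration 1:
  c_1 = (0.700000 + 2.040000)/2 = 1.370000
  f(c_1) = f(1.370000) = -0.217246
  f(a) × f(c) ≥ 0, new interval: [1.370000, 2.040000]
Iteration 2:
  c_2 = (1.370000 + 2.040000)/2 = 1.705000
  f(c_2) = f(1.705000) = 4.040794
  f(a) × f(c) < 0, new interval: [1.370000, 1.705000]
Iteration 3:
  c_3 = (1.370000 + 1.705000)/2 = 1.537500
  f(c_3) = f(1.537500) = 1.513053
  f(a) × f(c) < 0, new interval: [1.370000, 1.537500]

After 3 iteration(s), the approximation is c_3 = 1.537500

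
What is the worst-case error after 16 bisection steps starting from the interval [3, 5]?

Bisection error bound: |error| ≤ (b-a)/2^n
|error| ≤ (5 - 3)/2^16 = 2/2^16
|error| ≤ 0.0000305176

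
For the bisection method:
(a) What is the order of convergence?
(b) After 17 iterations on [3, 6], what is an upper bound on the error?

(a) Bisection has linear (order 1) convergence; the error is halved each step.

(b) Error bound = (b-a)/2^n = (6 - 3)/2^{17}
    = 3/2^{17}

(a) 1 (linear); (b) error ≤ 2.29e-05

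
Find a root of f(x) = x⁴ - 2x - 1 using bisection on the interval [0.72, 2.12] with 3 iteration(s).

f(x) = x⁴ - 2x - 1
Initial interval: [0.72, 2.12]

Iteration 1:
  c_1 = (0.720000 + 2.120000)/2 = 1.420000
  f(c_1) = f(1.420000) = 0.225869
  f(a) × f(c) < 0, new interval: [0.720000, 1.420000]
Iteration 2:
  c_2 = (0.720000 + 1.420000)/2 = 1.070000
  f(c_2) = f(1.070000) = -1.829204
  f(a) × f(c) ≥ 0, new interval: [1.070000, 1.420000]
Iteration 3:
  c_3 = (1.070000 + 1.420000)/2 = 1.245000
  f(c_3) = f(1.245000) = -1.087422
  f(a) × f(c) ≥ 0, new interval: [1.245000, 1.420000]

After 3 iteration(s), the approximation is c_3 = 1.245000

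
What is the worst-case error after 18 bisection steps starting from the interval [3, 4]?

Bisection error bound: |error| ≤ (b-a)/2^n
|error| ≤ (4 - 3)/2^18 = 1/2^18
|error| ≤ 0.0000038147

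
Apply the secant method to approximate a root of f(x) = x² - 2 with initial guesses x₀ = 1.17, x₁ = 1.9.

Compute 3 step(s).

f(x) = x² - 2
x₀ = 1.17, x₁ = 1.9

Secant formula: x_{n+1} = x_n - f(x_n)(x_n - x_{n-1})/(f(x_n) - f(x_{n-1}))

Iteration 1:
  f(1.170000) = -0.631100
  f(1.900000) = 1.610000
  x_2 = 1.900000 - 1.610000×(1.900000 - 1.170000)/(1.610000 - (-0.631100))
       = 1.375570
Iteration 2:
  f(1.900000) = 1.610000
  f(1.375570) = -0.107807
  x_3 = 1.375570 - (-0.107807)×(1.375570 - 1.900000)/(-0.107807 - 1.610000)
       = 1.408482
Iteration 3:
  f(1.375570) = -0.107807
  f(1.408482) = -0.016177
  x_4 = 1.408482 - (-0.016177)×(1.408482 - 1.375570)/(-0.016177 - (-0.107807))
       = 1.414293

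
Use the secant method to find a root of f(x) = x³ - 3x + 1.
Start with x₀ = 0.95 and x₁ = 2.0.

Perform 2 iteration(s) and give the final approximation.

f(x) = x³ - 3x + 1
x₀ = 0.95, x₁ = 2.0

Secant formula: x_{n+1} = x_n - f(x_n)(x_n - x_{n-1})/(f(x_n) - f(x_{n-1}))

Iteration 1:
  f(0.950000) = -0.992625
  f(2.000000) = 3.000000
  x_2 = 2.000000 - 3.000000×(2.000000 - 0.950000)/(3.000000 - (-0.992625))
       = 1.211045
Iteration 2:
  f(2.000000) = 3.000000
  f(1.211045) = -0.856980
  x_3 = 1.211045 - (-0.856980)×(1.211045 - 2.000000)/(-0.856980 - 3.000000)
       = 1.386343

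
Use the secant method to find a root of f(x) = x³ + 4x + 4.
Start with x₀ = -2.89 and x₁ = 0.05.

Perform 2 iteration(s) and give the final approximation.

f(x) = x³ + 4x + 4
x₀ = -2.89, x₁ = 0.05

Secant formula: x_{n+1} = x_n - f(x_n)(x_n - x_{n-1})/(f(x_n) - f(x_{n-1}))

Iteration 1:
  f(-2.890000) = -31.697569
  f(0.050000) = 4.200125
  x_2 = 0.050000 - 4.200125×(0.050000 - (-2.890000))/(4.200125 - (-31.697569))
       = -0.293988
Iteration 2:
  f(0.050000) = 4.200125
  f(-0.293988) = 2.798640
  x_3 = -0.293988 - 2.798640×(-0.293988 - 0.050000)/(2.798640 - 4.200125)
       = -0.980900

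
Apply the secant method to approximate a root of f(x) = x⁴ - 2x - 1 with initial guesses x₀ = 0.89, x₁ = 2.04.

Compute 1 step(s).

f(x) = x⁴ - 2x - 1
x₀ = 0.89, x₁ = 2.04

Secant formula: x_{n+1} = x_n - f(x_n)(x_n - x_{n-1})/(f(x_n) - f(x_{n-1}))

Iteration 1:
  f(0.890000) = -2.152578
  f(2.040000) = 12.238915
  x_2 = 2.040000 - 12.238915×(2.040000 - 0.890000)/(12.238915 - (-2.152578))
       = 1.062009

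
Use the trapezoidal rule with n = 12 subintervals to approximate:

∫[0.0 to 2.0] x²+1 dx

f(x) = x²+1
a = 0.0, b = 2.0, n = 12
h = (b - a)/n = 0.166667

Trapezoidal rule: (h/2)[f(x₀) + 2f(x₁) + 2f(x₂) + ... + f(xₙ)]

x_0 = 0.0000, f(x_0) = 1.000000, coefficient = 1
x_1 = 0.1667, f(x_1) = 1.027778, coefficient = 2
x_2 = 0.3333, f(x_2) = 1.111111, coefficient = 2
x_3 = 0.5000, f(x_3) = 1.250000, coefficient = 2
x_4 = 0.6667, f(x_4) = 1.444444, coefficient = 2
x_5 = 0.8333, f(x_5) = 1.694444, coefficient = 2
x_6 = 1.0000, f(x_6) = 2.000000, coefficient = 2
x_7 = 1.1667, f(x_7) = 2.361111, coefficient = 2
x_8 = 1.3333, f(x_8) = 2.777778, coefficient = 2
x_9 = 1.5000, f(x_9) = 3.250000, coefficient = 2
x_10 = 1.6667, f(x_10) = 3.777778, coefficient = 2
x_11 = 1.8333, f(x_11) = 4.361111, coefficient = 2
x_12 = 2.0000, f(x_12) = 5.000000, coefficient = 1

I ≈ (0.166667/2) × 56.111111 = 4.675926
Exact value: 4.666667
Error: 0.009259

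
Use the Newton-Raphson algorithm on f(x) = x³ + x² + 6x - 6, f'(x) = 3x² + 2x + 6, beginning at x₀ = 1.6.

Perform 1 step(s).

f(x) = x³ + x² + 6x - 6
f'(x) = 3x² + 2x + 6
x₀ = 1.6

Newton-Raphson formula: x_{n+1} = x_n - f(x_n)/f'(x_n)

Iteration 1:
  f(1.600000) = 10.256000
  f'(1.600000) = 16.880000
  x_1 = 1.600000 - 10.256000/16.880000 = 0.992417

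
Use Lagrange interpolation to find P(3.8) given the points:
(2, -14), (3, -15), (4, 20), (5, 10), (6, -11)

Lagrange interpolation formula:
P(x) = Σ yᵢ × Lᵢ(x)
where Lᵢ(x) = Π_{j≠i} (x - xⱼ)/(xᵢ - xⱼ)

L_0(3.8) = (3.8 - 3)/(2 - 3) × (3.8 - 4)/(2 - 4) × (3.8 - 5)/(2 - 5) × (3.8 - 6)/(2 - 6) = -0.017600
L_1(3.8) = (3.8 - 2)/(3 - 2) × (3.8 - 4)/(3 - 4) × (3.8 - 5)/(3 - 5) × (3.8 - 6)/(3 - 6) = 0.158400
L_2(3.8) = (3.8 - 2)/(4 - 2) × (3.8 - 3)/(4 - 3) × (3.8 - 5)/(4 - 5) × (3.8 - 6)/(4 - 6) = 0.950400
L_3(3.8) = (3.8 - 2)/(5 - 2) × (3.8 - 3)/(5 - 3) × (3.8 - 4)/(5 - 4) × (3.8 - 6)/(5 - 6) = -0.105600
L_4(3.8) = (3.8 - 2)/(6 - 2) × (3.8 - 3)/(6 - 3) × (3.8 - 4)/(6 - 4) × (3.8 - 5)/(6 - 5) = 0.014400

P(3.8) = (-14)×L_0(3.8) + (-15)×L_1(3.8) + 20×L_2(3.8) + 10×L_3(3.8) + (-11)×L_4(3.8)
P(3.8) = 15.664000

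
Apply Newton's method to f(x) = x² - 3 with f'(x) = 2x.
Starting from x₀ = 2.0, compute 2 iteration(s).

f(x) = x² - 3
f'(x) = 2x
x₀ = 2.0

Newton-Raphson formula: x_{n+1} = x_n - f(x_n)/f'(x_n)

Iteration 1:
  f(2.000000) = 1.000000
  f'(2.000000) = 4.000000
  x_1 = 2.000000 - 1.000000/4.000000 = 1.750000
Iteration 2:
  f(1.750000) = 0.062500
  f'(1.750000) = 3.500000
  x_2 = 1.750000 - 0.062500/3.500000 = 1.732143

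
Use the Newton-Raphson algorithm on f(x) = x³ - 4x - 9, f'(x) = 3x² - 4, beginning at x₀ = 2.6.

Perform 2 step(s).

f(x) = x³ - 4x - 9
f'(x) = 3x² - 4
x₀ = 2.6

Newton-Raphson formula: x_{n+1} = x_n - f(x_n)/f'(x_n)

Iteration 1:
  f(2.600000) = -1.824000
  f'(2.600000) = 16.280000
  x_1 = 2.600000 - (-1.824000)/16.280000 = 2.712039
Iteration 2:
  f(2.712039) = 0.099318
  f'(2.712039) = 18.065472
  x_2 = 2.712039 - 0.099318/18.065472 = 2.706542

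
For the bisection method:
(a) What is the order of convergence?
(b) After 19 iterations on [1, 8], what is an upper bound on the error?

(a) Bisection has linear (order 1) convergence; the error is halved each step.

(b) Error bound = (b-a)/2^n = (8 - 1)/2^{19}
    = 7/2^{19}

(a) 1 (linear); (b) error ≤ 1.34e-05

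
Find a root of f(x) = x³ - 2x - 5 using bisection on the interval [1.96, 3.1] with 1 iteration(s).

f(x) = x³ - 2x - 5
Initial interval: [1.96, 3.1]

Iteration 1:
  c_1 = (1.960000 + 3.100000)/2 = 2.530000
  f(c_1) = f(2.530000) = 6.134277
  f(a) × f(c) < 0, new interval: [1.960000, 2.530000]

After 1 iteration(s), the approximation is c_1 = 2.530000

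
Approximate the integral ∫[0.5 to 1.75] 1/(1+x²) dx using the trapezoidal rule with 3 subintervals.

f(x) = 1/(1+x²)
a = 0.5, b = 1.75, n = 3
h = (b - a)/n = 0.416667

Trapezoidal rule: (h/2)[f(x₀) + 2f(x₁) + 2f(x₂) + ... + f(xₙ)]

x_0 = 0.5000, f(x_0) = 0.800000, coefficient = 1
x_1 = 0.9167, f(x_1) = 0.543396, coefficient = 2
x_2 = 1.3333, f(x_2) = 0.360000, coefficient = 2
x_3 = 1.7500, f(x_3) = 0.246154, coefficient = 1

I ≈ (0.416667/2) × 2.852946 = 0.594364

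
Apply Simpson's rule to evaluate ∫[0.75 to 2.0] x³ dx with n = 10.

f(x) = x³
a = 0.75, b = 2.0, n = 10
h = (b - a)/n = 0.125000

Simpson's rule: (h/3)[f(x₀) + 4f(x₁) + 2f(x₂) + ... + f(xₙ)]

x_0 = 0.7500, f(x_0) = 0.421875, coefficient = 1
x_1 = 0.8750, f(x_1) = 0.669922, coefficient = 4
x_2 = 1.0000, f(x_2) = 1.000000, coefficient = 2
x_3 = 1.1250, f(x_3) = 1.423828, coefficient = 4
x_4 = 1.2500, f(x_4) = 1.953125, coefficient = 2
x_5 = 1.3750, f(x_5) = 2.599609, coefficient = 4
x_6 = 1.5000, f(x_6) = 3.375000, coefficient = 2
x_7 = 1.6250, f(x_7) = 4.291016, coefficient = 4
x_8 = 1.7500, f(x_8) = 5.359375, coefficient = 2
x_9 = 1.8750, f(x_9) = 6.591797, coefficient = 4
x_10 = 2.0000, f(x_10) = 8.000000, coefficient = 1

I ≈ (0.125000/3) × 94.101562 = 3.920898
Exact value: 3.920898
Error: 0.000000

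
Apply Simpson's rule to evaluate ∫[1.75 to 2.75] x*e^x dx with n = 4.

f(x) = x*e^x
a = 1.75, b = 2.75, n = 4
h = (b - a)/n = 0.250000

Simpson's rule: (h/3)[f(x₀) + 4f(x₁) + 2f(x₂) + ... + f(xₙ)]

x_0 = 1.7500, f(x_0) = 10.070555, coefficient = 1
x_1 = 2.0000, f(x_1) = 14.778112, coefficient = 4
x_2 = 2.2500, f(x_2) = 21.347406, coefficient = 2
x_3 = 2.5000, f(x_3) = 30.456235, coefficient = 4
x_4 = 2.7500, f(x_4) = 43.017238, coefficient = 1

I ≈ (0.250000/3) × 276.719992 = 23.059999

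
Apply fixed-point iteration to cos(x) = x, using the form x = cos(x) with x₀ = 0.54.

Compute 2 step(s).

Equation: cos(x) = x
Fixed-point form: x = cos(x)
x₀ = 0.54

x_1 = g(0.540000) = 0.857709
x_2 = g(0.857709) = 0.654172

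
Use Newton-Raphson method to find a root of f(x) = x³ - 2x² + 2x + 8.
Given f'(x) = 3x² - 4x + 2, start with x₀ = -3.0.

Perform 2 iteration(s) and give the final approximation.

f(x) = x³ - 2x² + 2x + 8
f'(x) = 3x² - 4x + 2
x₀ = -3.0

Newton-Raphson formula: x_{n+1} = x_n - f(x_n)/f'(x_n)

Iteration 1:
  f(-3.000000) = -43.000000
  f'(-3.000000) = 41.000000
  x_1 = -3.000000 - (-43.000000)/41.000000 = -1.951220
Iteration 2:
  f(-1.951220) = -10.945749
  f'(-1.951220) = 21.226651
  x_2 = -1.951220 - (-10.945749)/21.226651 = -1.435559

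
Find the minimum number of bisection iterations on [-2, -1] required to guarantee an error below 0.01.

We need (b-a)/2^n ≤ 0.01
(-1 - (-2))/2^n ≤ 0.01
1/2^n ≤ 0.01
2^n ≥ 100
n ≥ log₂(100) = 6.64
n ≥ 7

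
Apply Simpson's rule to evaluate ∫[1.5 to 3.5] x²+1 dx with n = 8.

f(x) = x²+1
a = 1.5, b = 3.5, n = 8
h = (b - a)/n = 0.250000

Simpson's rule: (h/3)[f(x₀) + 4f(x₁) + 2f(x₂) + ... + f(xₙ)]

x_0 = 1.5000, f(x_0) = 3.250000, coefficient = 1
x_1 = 1.7500, f(x_1) = 4.062500, coefficient = 4
x_2 = 2.0000, f(x_2) = 5.000000, coefficient = 2
x_3 = 2.2500, f(x_3) = 6.062500, coefficient = 4
x_4 = 2.5000, f(x_4) = 7.250000, coefficient = 2
x_5 = 2.7500, f(x_5) = 8.562500, coefficient = 4
x_6 = 3.0000, f(x_6) = 10.000000, coefficient = 2
x_7 = 3.2500, f(x_7) = 11.562500, coefficient = 4
x_8 = 3.5000, f(x_8) = 13.250000, coefficient = 1

I ≈ (0.250000/3) × 182.000000 = 15.166667
Exact value: 15.166667
Error: 0.000000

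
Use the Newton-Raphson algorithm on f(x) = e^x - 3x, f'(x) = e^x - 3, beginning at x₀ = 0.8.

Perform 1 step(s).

f(x) = e^x - 3x
f'(x) = e^x - 3
x₀ = 0.8

Newton-Raphson formula: x_{n+1} = x_n - f(x_n)/f'(x_n)

Iteration 1:
  f(0.800000) = -0.174459
  f'(0.800000) = -0.774459
  x_1 = 0.800000 - (-0.174459)/(-0.774459) = 0.574734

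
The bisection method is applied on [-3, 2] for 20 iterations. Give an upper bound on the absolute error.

Bisection error bound: |error| ≤ (b-a)/2^n
|error| ≤ (2 - (-3))/2^20 = 5/2^20
|error| ≤ 0.0000047684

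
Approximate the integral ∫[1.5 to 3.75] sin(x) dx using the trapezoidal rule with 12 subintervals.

f(x) = sin(x)
a = 1.5, b = 3.75, n = 12
h = (b - a)/n = 0.187500

Trapezoidal rule: (h/2)[f(x₀) + 2f(x₁) + 2f(x₂) + ... + f(xₙ)]

x_0 = 1.5000, f(x_0) = 0.997495, coefficient = 1
x_1 = 1.6875, f(x_1) = 0.993198, coefficient = 2
x_2 = 1.8750, f(x_2) = 0.954086, coefficient = 2
x_3 = 2.0625, f(x_3) = 0.881530, coefficient = 2
x_4 = 2.2500, f(x_4) = 0.778073, coefficient = 2
x_5 = 2.4375, f(x_5) = 0.647343, coefficient = 2
x_6 = 2.6250, f(x_6) = 0.493920, coefficient = 2
x_7 = 2.8125, f(x_7) = 0.323185, coefficient = 2
x_8 = 3.0000, f(x_8) = 0.141120, coefficient = 2
x_9 = 3.1875, f(x_9) = -0.045891, coefficient = 2
x_10 = 3.3750, f(x_10) = -0.231294, coefficient = 2
x_11 = 3.5625, f(x_11) = -0.408589, coefficient = 2
x_12 = 3.7500, f(x_12) = -0.571561, coefficient = 1

I ≈ (0.187500/2) × 9.479294 = 0.888684
Exact value: 0.891297
Error: 0.002613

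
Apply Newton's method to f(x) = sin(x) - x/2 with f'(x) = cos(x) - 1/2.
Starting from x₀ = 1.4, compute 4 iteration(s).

f(x) = sin(x) - x/2
f'(x) = cos(x) - 1/2
x₀ = 1.4

Newton-Raphson formula: x_{n+1} = x_n - f(x_n)/f'(x_n)

Iteration 1:
  f(1.400000) = 0.285450
  f'(1.400000) = -0.330033
  x_1 = 1.400000 - 0.285450/(-0.330033) = 2.264913
Iteration 2:
  f(2.264913) = -0.363838
  f'(2.264913) = -1.139707
  x_2 = 2.264913 - (-0.363838)/(-1.139707) = 1.945675
Iteration 3:
  f(1.945675) = -0.042286
  f'(1.945675) = -0.866160
  x_3 = 1.945675 - (-0.042286)/(-0.866160) = 1.896856
Iteration 4:
  f(1.896856) = -0.001116
  f'(1.896856) = -0.820312
  x_4 = 1.896856 - (-0.001116)/(-0.820312) = 1.895495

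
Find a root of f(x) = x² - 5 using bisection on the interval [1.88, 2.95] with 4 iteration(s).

f(x) = x² - 5
Initial interval: [1.88, 2.95]

Iteration 1:
  c_1 = (1.880000 + 2.950000)/2 = 2.415000
  f(c_1) = f(2.415000) = 0.832225
  f(a) × f(c) < 0, new interval: [1.880000, 2.415000]
Iteration 2:
  c_2 = (1.880000 + 2.415000)/2 = 2.147500
  f(c_2) = f(2.147500) = -0.388244
  f(a) × f(c) ≥ 0, new interval: [2.147500, 2.415000]
Iteration 3:
  c_3 = (2.147500 + 2.415000)/2 = 2.281250
  f(c_3) = f(2.281250) = 0.204102
  f(a) × f(c) < 0, new interval: [2.147500, 2.281250]
Iteration 4:
  c_4 = (2.147500 + 2.281250)/2 = 2.214375
  f(c_4) = f(2.214375) = -0.096543
  f(a) × f(c) ≥ 0, new interval: [2.214375, 2.281250]

After 4 iteration(s), the approximation is c_4 = 2.214375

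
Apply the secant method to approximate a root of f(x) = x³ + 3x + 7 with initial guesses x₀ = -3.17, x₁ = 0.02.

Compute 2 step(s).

f(x) = x³ + 3x + 7
x₀ = -3.17, x₁ = 0.02

Secant formula: x_{n+1} = x_n - f(x_n)(x_n - x_{n-1})/(f(x_n) - f(x_{n-1}))

Iteration 1:
  f(-3.170000) = -34.365013
  f(0.020000) = 7.060008
  x_2 = 0.020000 - 7.060008×(0.020000 - (-3.170000))/(7.060008 - (-34.365013))
       = -0.523667
Iteration 2:
  f(0.020000) = 7.060008
  f(-0.523667) = 5.285395
  x_3 = -0.523667 - 5.285395×(-0.523667 - 0.020000)/(5.285395 - 7.060008)
       = -2.142891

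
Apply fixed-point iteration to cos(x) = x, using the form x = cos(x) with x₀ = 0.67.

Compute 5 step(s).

Equation: cos(x) = x
Fixed-point form: x = cos(x)
x₀ = 0.67

x_1 = g(0.670000) = 0.783822
x_2 = g(0.783822) = 0.708221
x_3 = g(0.708221) = 0.759521
x_4 = g(0.759521) = 0.725166
x_5 = g(0.725166) = 0.748389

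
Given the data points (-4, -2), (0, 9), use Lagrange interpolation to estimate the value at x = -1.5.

Lagrange interpolation formula:
P(x) = Σ yᵢ × Lᵢ(x)
where Lᵢ(x) = Π_{j≠i} (x - xⱼ)/(xᵢ - xⱼ)

L_0(-1.5) = (-1.5 - 0)/(-4 - 0) = 0.375000
L_1(-1.5) = (-1.5 - (-4))/(0 - (-4)) = 0.625000

P(-1.5) = (-2)×L_0(-1.5) + 9×L_1(-1.5)
P(-1.5) = 4.875000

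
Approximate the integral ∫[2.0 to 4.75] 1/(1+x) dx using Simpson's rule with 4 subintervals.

f(x) = 1/(1+x)
a = 2.0, b = 4.75, n = 4
h = (b - a)/n = 0.687500

Simpson's rule: (h/3)[f(x₀) + 4f(x₁) + 2f(x₂) + ... + f(xₙ)]

x_0 = 2.0000, f(x_0) = 0.333333, coefficient = 1
x_1 = 2.6875, f(x_1) = 0.271186, coefficient = 4
x_2 = 3.3750, f(x_2) = 0.228571, coefficient = 2
x_3 = 4.0625, f(x_3) = 0.197531, coefficient = 4
x_4 = 4.7500, f(x_4) = 0.173913, coefficient = 1

I ≈ (0.687500/3) × 2.839258 = 0.650663
Exact value: 0.650588
Error: 0.000076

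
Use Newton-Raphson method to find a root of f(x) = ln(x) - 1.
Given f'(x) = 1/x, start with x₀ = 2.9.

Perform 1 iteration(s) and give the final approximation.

f(x) = ln(x) - 1
f'(x) = 1/x
x₀ = 2.9

Newton-Raphson formula: x_{n+1} = x_n - f(x_n)/f'(x_n)

Iteration 1:
  f(2.900000) = 0.064711
  f'(2.900000) = 0.344828
  x_1 = 2.900000 - 0.064711/0.344828 = 2.712339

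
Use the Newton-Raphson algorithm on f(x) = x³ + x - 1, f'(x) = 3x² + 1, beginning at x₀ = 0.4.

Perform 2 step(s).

f(x) = x³ + x - 1
f'(x) = 3x² + 1
x₀ = 0.4

Newton-Raphson formula: x_{n+1} = x_n - f(x_n)/f'(x_n)

Iteration 1:
  f(0.400000) = -0.536000
  f'(0.400000) = 1.480000
  x_1 = 0.400000 - (-0.536000)/1.480000 = 0.762162
Iteration 2:
  f(0.762162) = 0.204895
  f'(0.762162) = 2.742673
  x_2 = 0.762162 - 0.204895/2.742673 = 0.687456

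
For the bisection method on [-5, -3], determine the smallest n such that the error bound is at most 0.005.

We need (b-a)/2^n ≤ 0.005
(-3 - (-5))/2^n ≤ 0.005
2/2^n ≤ 0.005
2^n ≥ 400
n ≥ log₂(400) = 8.64
n ≥ 9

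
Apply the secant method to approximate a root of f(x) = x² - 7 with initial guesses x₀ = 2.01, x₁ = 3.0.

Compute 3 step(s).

f(x) = x² - 7
x₀ = 2.01, x₁ = 3.0

Secant formula: x_{n+1} = x_n - f(x_n)(x_n - x_{n-1})/(f(x_n) - f(x_{n-1}))

Iteration 1:
  f(2.010000) = -2.959900
  f(3.000000) = 2.000000
  x_2 = 3.000000 - 2.000000×(3.000000 - 2.010000)/(2.000000 - (-2.959900))
       = 2.600798
Iteration 2:
  f(3.000000) = 2.000000
  f(2.600798) = -0.235848
  x_3 = 2.600798 - (-0.235848)×(2.600798 - 3.000000)/(-0.235848 - 2.000000)
       = 2.642908
Iteration 3:
  f(2.600798) = -0.235848
  f(2.642908) = -0.015037
  x_4 = 2.642908 - (-0.015037)×(2.642908 - 2.600798)/(-0.015037 - (-0.235848))
       = 2.645776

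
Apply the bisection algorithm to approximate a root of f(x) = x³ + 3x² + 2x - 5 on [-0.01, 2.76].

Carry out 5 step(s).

f(x) = x³ + 3x² + 2x - 5
Initial interval: [-0.01, 2.76]

Iteration 1:
  c_1 = (-0.010000 + 2.760000)/2 = 1.375000
  f(c_1) = f(1.375000) = 6.021484
  f(a) × f(c) < 0, new interval: [-0.010000, 1.375000]
Iteration 2:
  c_2 = (-0.010000 + 1.375000)/2 = 0.682500
  f(c_2) = f(0.682500) = -1.919668
  f(a) × f(c) ≥ 0, new interval: [0.682500, 1.375000]
Iteration 3:
  c_3 = (0.682500 + 1.375000)/2 = 1.028750
  f(c_3) = f(1.028750) = 1.321233
  f(a) × f(c) < 0, new interval: [0.682500, 1.028750]
Iteration 4:
  c_4 = (0.682500 + 1.028750)/2 = 0.855625
  f(c_4) = f(0.855625) = -0.466070
  f(a) × f(c) ≥ 0, new interval: [0.855625, 1.028750]
Iteration 5:
  c_5 = (0.855625 + 1.028750)/2 = 0.942188
  f(c_5) = f(0.942188) = 0.383923
  f(a) × f(c) < 0, new interval: [0.855625, 0.942188]

After 5 iteration(s), the approximation is c_5 = 0.942188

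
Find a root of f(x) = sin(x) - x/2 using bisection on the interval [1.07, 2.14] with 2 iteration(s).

f(x) = sin(x) - x/2
Initial interval: [1.07, 2.14]

Iteration 1:
  c_1 = (1.070000 + 2.140000)/2 = 1.605000
  f(c_1) = f(1.605000) = 0.196915
  f(a) × f(c) ≥ 0, new interval: [1.605000, 2.140000]
Iteration 2:
  c_2 = (1.605000 + 2.140000)/2 = 1.872500
  f(c_2) = f(1.872500) = 0.018582
  f(a) × f(c) ≥ 0, new interval: [1.872500, 2.140000]

After 2 iteration(s), the approximation is c_2 = 1.872500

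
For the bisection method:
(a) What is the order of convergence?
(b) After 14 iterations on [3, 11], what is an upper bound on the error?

(a) Bisection has linear (order 1) convergence; the error is halved each step.

(b) Error bound = (b-a)/2^n = (11 - 3)/2^{14}
    = 8/2^{14}

(a) 1 (linear); (b) error ≤ 4.88e-04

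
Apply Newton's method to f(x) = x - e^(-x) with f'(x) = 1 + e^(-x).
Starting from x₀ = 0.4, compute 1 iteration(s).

f(x) = x - e^(-x)
f'(x) = 1 + e^(-x)
x₀ = 0.4

Newton-Raphson formula: x_{n+1} = x_n - f(x_n)/f'(x_n)

Iteration 1:
  f(0.400000) = -0.270320
  f'(0.400000) = 1.670320
  x_1 = 0.400000 - (-0.270320)/1.670320 = 0.561837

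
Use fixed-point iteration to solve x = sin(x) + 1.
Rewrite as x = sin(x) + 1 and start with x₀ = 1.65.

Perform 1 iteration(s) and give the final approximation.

Equation: x = sin(x) + 1
Fixed-point form: x = sin(x) + 1
x₀ = 1.65

x_1 = g(1.650000) = 1.996865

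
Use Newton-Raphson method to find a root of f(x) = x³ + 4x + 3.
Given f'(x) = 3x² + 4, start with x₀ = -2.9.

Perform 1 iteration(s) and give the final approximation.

f(x) = x³ + 4x + 3
f'(x) = 3x² + 4
x₀ = -2.9

Newton-Raphson formula: x_{n+1} = x_n - f(x_n)/f'(x_n)

Iteration 1:
  f(-2.900000) = -32.989000
  f'(-2.900000) = 29.230000
  x_1 = -2.900000 - (-32.989000)/29.230000 = -1.771399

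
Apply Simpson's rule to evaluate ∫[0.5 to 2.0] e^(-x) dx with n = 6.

f(x) = e^(-x)
a = 0.5, b = 2.0, n = 6
h = (b - a)/n = 0.250000

Simpson's rule: (h/3)[f(x₀) + 4f(x₁) + 2f(x₂) + ... + f(xₙ)]

x_0 = 0.5000, f(x_0) = 0.606531, coefficient = 1
x_1 = 0.7500, f(x_1) = 0.472367, coefficient = 4
x_2 = 1.0000, f(x_2) = 0.367879, coefficient = 2
x_3 = 1.2500, f(x_3) = 0.286505, coefficient = 4
x_4 = 1.5000, f(x_4) = 0.223130, coefficient = 2
x_5 = 1.7500, f(x_5) = 0.173774, coefficient = 4
x_6 = 2.0000, f(x_6) = 0.135335, coefficient = 1

I ≈ (0.250000/3) × 5.654466 = 0.471206
Exact value: 0.471195
Error: 0.000010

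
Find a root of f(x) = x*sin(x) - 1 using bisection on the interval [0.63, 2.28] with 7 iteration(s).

f(x) = x*sin(x) - 1
Initial interval: [0.63, 2.28]

Iteration 1:
  c_1 = (0.630000 + 2.280000)/2 = 1.455000
  f(c_1) = f(1.455000) = 0.445256
  f(a) × f(c) < 0, new interval: [0.630000, 1.455000]
Iteration 2:
  c_2 = (0.630000 + 1.455000)/2 = 1.042500
  f(c_2) = f(1.042500) = -0.099627
  f(a) × f(c) ≥ 0, new interval: [1.042500, 1.455000]
Iteration 3:
  c_3 = (1.042500 + 1.455000)/2 = 1.248750
  f(c_3) = f(1.248750) = 0.184551
  f(a) × f(c) < 0, new interval: [1.042500, 1.248750]
Iteration 4:
  c_4 = (1.042500 + 1.248750)/2 = 1.145625
  f(c_4) = f(1.145625) = 0.043628
  f(a) × f(c) < 0, new interval: [1.042500, 1.145625]
Iteration 5:
  c_5 = (1.042500 + 1.145625)/2 = 1.094062
  f(c_5) = f(1.094062) = -0.027927
  f(a) × f(c) ≥ 0, new interval: [1.094062, 1.145625]
Iteration 6:
  c_6 = (1.094062 + 1.145625)/2 = 1.119844
  f(c_6) = f(1.119844) = 0.007896
  f(a) × f(c) < 0, new interval: [1.094062, 1.119844]
Iteration 7:
  c_7 = (1.094062 + 1.119844)/2 = 1.106953
  f(c_7) = f(1.106953) = -0.010008
  f(a) × f(c) ≥ 0, new interval: [1.106953, 1.119844]

After 7 iteration(s), the approximation is c_7 = 1.106953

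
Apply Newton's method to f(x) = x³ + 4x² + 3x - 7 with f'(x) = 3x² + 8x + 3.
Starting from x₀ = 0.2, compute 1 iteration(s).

f(x) = x³ + 4x² + 3x - 7
f'(x) = 3x² + 8x + 3
x₀ = 0.2

Newton-Raphson formula: x_{n+1} = x_n - f(x_n)/f'(x_n)

Iteration 1:
  f(0.200000) = -6.232000
  f'(0.200000) = 4.720000
  x_1 = 0.200000 - (-6.232000)/4.720000 = 1.520339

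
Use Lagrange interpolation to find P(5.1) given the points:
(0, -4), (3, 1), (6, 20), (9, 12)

Lagrange interpolation formula:
P(x) = Σ yᵢ × Lᵢ(x)
where Lᵢ(x) = Π_{j≠i} (x - xⱼ)/(xᵢ - xⱼ)

L_0(5.1) = (5.1 - 3)/(0 - 3) × (5.1 - 6)/(0 - 6) × (5.1 - 9)/(0 - 9) = -0.045500
L_1(5.1) = (5.1 - 0)/(3 - 0) × (5.1 - 6)/(3 - 6) × (5.1 - 9)/(3 - 9) = 0.331500
L_2(5.1) = (5.1 - 0)/(6 - 0) × (5.1 - 3)/(6 - 3) × (5.1 - 9)/(6 - 9) = 0.773500
L_3(5.1) = (5.1 - 0)/(9 - 0) × (5.1 - 3)/(9 - 3) × (5.1 - 6)/(9 - 6) = -0.059500

P(5.1) = (-4)×L_0(5.1) + 1×L_1(5.1) + 20×L_2(5.1) + 12×L_3(5.1)
P(5.1) = 15.269500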